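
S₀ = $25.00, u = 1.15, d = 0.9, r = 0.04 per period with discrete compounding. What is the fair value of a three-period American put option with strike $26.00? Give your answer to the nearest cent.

$1.74

Risk-neutral probability p = (1 + 0.04 − 0.9)/(1.15 − 0.9) = 0.1400/0.2500 = 0.5600
Terminal stock prices: S_uuu = 38.02, S_uud = 29.76, S_udd = 23.29, S_ddd = 18.23
Terminal payoffs (K − S): max(-12.02, 0) = 0, max(-3.756, 0) = 0, max(2.713, 0) = 2.713, max(7.775, 0) = 7.775
Node uu (S = 33.06): continuation = 1/1.04·[0.5600·0.0000 + 0.4400·0.0000] = 0.0000; exercise value = 0.0000 ≤ continuation, so V_uu = 0.0000
Node ud (S = 25.87): continuation = 1/1.04·[0.5600·0.0000 + 0.4400·2.7125] = 1.1476; exercise value = 0.1250 ≤ continuation, so V_ud = 1.1476
Node dd (S = 20.25): continuation = 1/1.04·[0.5600·2.7125 + 0.4400·7.7750] = 4.7500; exercise value = 5.7500 > continuation, so V_dd = 5.7500 (exercise)
Node u (S = 28.75): continuation = 1/1.04·[0.5600·0.0000 + 0.4400·1.1476] = 0.4855; exercise value = 0.0000 ≤ continuation, so V_u = 0.4855
Node d (S = 22.5): continuation = 1/1.04·[0.5600·1.1476 + 0.4400·5.7500] = 3.0506; exercise value = 3.5000 > continuation, so V_d = 3.5000 (exercise)
Node 0 (S = 25): continuation = 1/1.04·[0.5600·0.4855 + 0.4400·3.5000] = 1.7422; exercise value = 1.0000 ≤ continuation, so V_0 = 1.7422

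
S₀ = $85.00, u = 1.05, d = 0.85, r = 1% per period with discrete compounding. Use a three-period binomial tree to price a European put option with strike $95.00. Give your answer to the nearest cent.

Risk-neutral probability p = (1 + 0.01 − 0.85)/(1.05 − 0.85) = 0.1600/0.2000 = 0.8000
Terminal stock prices: S_uuu = 98.4, S_uud = 79.66, S_udd = 64.48, S_ddd = 52.2
Terminal payoffs (K − S): max(-3.398, 0) = 0, max(15.34, 0) = 15.34, max(30.52, 0) = 30.52, max(42.8, 0) = 42.8
Node uu (S = 93.71): V_uu = 1/1.01·[0.8000·0.0000 + 0.2000·15.3444] = 3.0385
Node ud (S = 75.86): V_ud = 1/1.01·[0.8000·15.3444 + 0.2000·30.5169] = 18.1969
Node dd (S = 61.41): V_dd = 1/1.01·[0.8000·30.5169 + 0.2000·42.7994] = 32.6469
Node u (S = 89.25): V_u = 1/1.01·[0.8000·3.0385 + 0.2000·18.1969] = 6.0101
Node d (S = 72.25): V_d = 1/1.01·[0.8000·18.1969 + 0.2000·32.6469] = 20.8781
Node 0 (S = 85): V_0 = 1/1.01·[0.8000·6.0101 + 0.2000·20.8781] = 8.8947

$8.89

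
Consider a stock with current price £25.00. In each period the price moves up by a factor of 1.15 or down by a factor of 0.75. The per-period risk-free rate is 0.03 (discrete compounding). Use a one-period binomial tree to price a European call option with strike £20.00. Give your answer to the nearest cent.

£5.95

Risk-neutral probability p = (1 + 0.03 − 0.75)/(1.15 − 0.75) = 0.2800/0.4000 = 0.7000
Terminal stock prices: S_u = 28.75, S_d = 18.75
Terminal payoffs (S − K): max(8.75, 0) = 8.75, max(-1.25, 0) = 0
Node 0 (S = 25): V_0 = 1/1.03·[0.7000·8.7500 + 0.3000·0.0000] = 5.9466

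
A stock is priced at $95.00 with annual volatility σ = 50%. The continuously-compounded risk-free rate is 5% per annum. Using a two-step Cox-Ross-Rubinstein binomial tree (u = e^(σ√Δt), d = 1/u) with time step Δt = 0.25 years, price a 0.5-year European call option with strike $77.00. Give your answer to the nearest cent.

CRR parameters: u = e^(σ√Δt) = e^(0.5·√0.25) = 1.2840, d = 1/u = 0.7788
Per-period rate: rΔt = 0.05·0.25 = 0.0125, so R = e^0.0125 = 1.0126
Risk-neutral probability p = (e^0.0125 − 0.7788)/(1.2840 − 0.7788) = 0.2338/0.5052 = 0.4627
Terminal stock prices: S_uu = 156.6, S_ud = 95, S_dd = 57.62
Terminal payoffs (S − K): max(79.63, 0) = 79.63, max(18, 0) = 18, max(-19.38, 0) = 0
Node u (S = 122): V_u = e^(−0.0125)·[0.4627·79.6285 + 0.5373·18.0000] = 45.9389
Node d (S = 73.99): V_d = e^(−0.0125)·[0.4627·18.0000 + 0.5373·0.0000] = 8.2255
Node 0 (S = 95): V_0 = e^(−0.0125)·[0.4627·45.9389 + 0.5373·8.2255] = 25.3573

$25.36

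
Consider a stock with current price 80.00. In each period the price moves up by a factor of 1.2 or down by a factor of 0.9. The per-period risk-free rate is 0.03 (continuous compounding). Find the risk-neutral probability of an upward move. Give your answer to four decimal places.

Risk-neutral probability p = (e^0.03 − 0.9)/(1.2 − 0.9) = 0.1305/0.3000 = 0.4348

p = 0.4348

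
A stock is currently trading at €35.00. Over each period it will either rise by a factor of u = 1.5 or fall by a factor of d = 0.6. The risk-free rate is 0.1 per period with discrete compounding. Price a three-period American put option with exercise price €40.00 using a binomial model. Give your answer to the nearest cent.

Risk-neutral probability p = (1 + 0.1 − 0.6)/(1.5 − 0.6) = 0.5000/0.9000 = 0.5556
Terminal stock prices: S_uuu = 118.1, S_uud = 47.25, S_udd = 18.9, S_ddd = 7.56
Terminal payoffs (K − S): max(-78.12, 0) = 0, max(-7.25, 0) = 0, max(21.1, 0) = 21.1, max(32.44, 0) = 32.44
Node uu (S = 78.75): continuation = 1/1.1·[0.5556·0.0000 + 0.4444·0.0000] = 0.0000; exercise value = 0.0000 ≤ continuation, so V_uu = 0.0000
Node ud (S = 31.5): continuation = 1/1.1·[0.5556·0.0000 + 0.4444·21.1000] = 8.5253; exercise value = 8.5000 ≤ continuation, so V_ud = 8.5253
Node dd (S = 12.6): continuation = 1/1.1·[0.5556·21.1000 + 0.4444·32.4400] = 23.7636; exercise value = 27.4000 > continuation, so V_dd = 27.4000 (exercise)
Node u (S = 52.5): continuation = 1/1.1·[0.5556·0.0000 + 0.4444·8.5253] = 3.4445; exercise value = 0.0000 ≤ continuation, so V_u = 3.4445
Node d (S = 21): continuation = 1/1.1·[0.5556·8.5253 + 0.4444·27.4000] = 15.3764; exercise value = 19.0000 > continuation, so V_d = 19.0000 (exercise)
Node 0 (S = 35): continuation = 1/1.1·[0.5556·3.4445 + 0.4444·19.0000] = 9.4164; exercise value = 5.0000 ≤ continuation, so V_0 = 9.4164

€9.42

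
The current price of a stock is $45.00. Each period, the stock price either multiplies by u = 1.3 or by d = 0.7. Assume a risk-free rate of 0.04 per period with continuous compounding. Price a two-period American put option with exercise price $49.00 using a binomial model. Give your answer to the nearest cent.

$9.09

Risk-neutral probability p = (e^0.04 − 0.7)/(1.3 − 0.7) = 0.3408/0.6000 = 0.5680
Terminal stock prices: S_uu = 76.05, S_ud = 40.95, S_dd = 22.05
Terminal payoffs (K − S): max(-27.05, 0) = 0, max(8.05, 0) = 8.05, max(26.95, 0) = 26.95
Node u (S = 58.5): continuation = e^(−0.04)·[0.5680·0.0000 + 0.4320·8.0500] = 3.3411; exercise value = 0.0000 ≤ continuation, so V_u = 3.3411
Node d (S = 31.5): continuation = e^(−0.04)·[0.5680·8.0500 + 0.4320·26.9500] = 15.5787; exercise value = 17.5000 > continuation, so V_d = 17.5000 (exercise)
Node 0 (S = 45): continuation = e^(−0.04)·[0.5680·3.3411 + 0.4320·17.5000] = 9.0867; exercise value = 4.0000 ≤ continuation, so V_0 = 9.0867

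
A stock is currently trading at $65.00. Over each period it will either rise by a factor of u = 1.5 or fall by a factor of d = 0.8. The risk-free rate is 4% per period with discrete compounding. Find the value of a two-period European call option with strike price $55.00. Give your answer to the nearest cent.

$19.50

Risk-neutral probability p = (1 + 0.04 − 0.8)/(1.5 − 0.8) = 0.2400/0.7000 = 0.3429
Terminal stock prices: S_uu = 146.2, S_ud = 78, S_dd = 41.6
Terminal payoffs (S − K): max(91.25, 0) = 91.25, max(23, 0) = 23, max(-13.4, 0) = 0
Node u (S = 97.5): V_u = 1/1.04·[0.3429·91.2500 + 0.6571·23.0000] = 44.6154
Node d (S = 52): V_d = 1/1.04·[0.3429·23.0000 + 0.6571·0.0000] = 7.5824
Node 0 (S = 65): V_0 = 1/1.04·[0.3429·44.6154 + 0.6571·7.5824] = 19.4995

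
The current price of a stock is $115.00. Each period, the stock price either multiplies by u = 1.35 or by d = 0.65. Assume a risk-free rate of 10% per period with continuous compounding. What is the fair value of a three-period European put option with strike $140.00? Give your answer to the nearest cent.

$17.83

Risk-neutral probability p = (e^0.1 − 0.65)/(1.35 − 0.65) = 0.4552/0.7000 = 0.6502
Terminal stock prices: S_uuu = 282.9, S_uud = 136.2, S_udd = 65.59, S_ddd = 31.58
Terminal payoffs (K − S): max(-142.9, 0) = 0, max(3.768, 0) = 3.768, max(74.41, 0) = 74.41, max(108.4, 0) = 108.4
Node uu (S = 209.6): V_uu = e^(−0.1)·[0.6502·0.0000 + 0.3498·3.7681] = 1.1925
Node ud (S = 100.9): V_ud = e^(−0.1)·[0.6502·3.7681 + 0.3498·74.4069] = 25.7647
Node dd (S = 48.59): V_dd = e^(−0.1)·[0.6502·74.4069 + 0.3498·108.4181] = 78.0897
Node u (S = 155.2): V_u = e^(−0.1)·[0.6502·1.1925 + 0.3498·25.7647] = 8.8555
Node d (S = 74.75): V_d = e^(−0.1)·[0.6502·25.7647 + 0.3498·78.0897] = 39.8723
Node 0 (S = 115): V_0 = e^(−0.1)·[0.6502·8.8555 + 0.3498·39.8723] = 17.8287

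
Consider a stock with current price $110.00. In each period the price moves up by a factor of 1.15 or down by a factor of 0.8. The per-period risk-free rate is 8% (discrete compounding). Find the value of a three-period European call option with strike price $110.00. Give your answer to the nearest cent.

$25.23

Risk-neutral probability p = (1 + 0.08 − 0.8)/(1.15 − 0.8) = 0.2800/0.3500 = 0.8000
Terminal stock prices: S_uuu = 167.3, S_uud = 116.4, S_udd = 80.96, S_ddd = 56.32
Terminal payoffs (S − K): max(57.3, 0) = 57.3, max(6.38, 0) = 6.38, max(-29.04, 0) = 0, max(-53.68, 0) = 0
Node uu (S = 145.5): V_uu = 1/1.08·[0.8000·57.2962 + 0.2000·6.3800] = 43.6231
Node ud (S = 101.2): V_ud = 1/1.08·[0.8000·6.3800 + 0.2000·0.0000] = 4.7259
Node dd (S = 70.4): V_dd = 1/1.08·[0.8000·0.0000 + 0.2000·0.0000] = 0.0000
Node u (S = 126.5): V_u = 1/1.08·[0.8000·43.6231 + 0.2000·4.7259] = 33.1886
Node d (S = 88): V_d = 1/1.08·[0.8000·4.7259 + 0.2000·0.0000] = 3.5007
Node 0 (S = 110): V_0 = 1/1.08·[0.8000·33.1886 + 0.2000·3.5007] = 25.2324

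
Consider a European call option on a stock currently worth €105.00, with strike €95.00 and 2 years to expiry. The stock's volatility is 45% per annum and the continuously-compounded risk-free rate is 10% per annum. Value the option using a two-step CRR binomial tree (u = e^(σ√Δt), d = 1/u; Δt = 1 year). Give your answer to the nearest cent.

€37.83

CRR parameters: u = e^(σ√Δt) = e^(0.45·√1) = 1.5683, d = 1/u = 0.6376
Per-period rate: rΔt = 0.1·1 = 0.1, so R = e^0.1 = 1.1052
Risk-neutral probability p = (e^0.1 − 0.6376)/(1.5683 − 0.6376) = 0.4675/0.9307 = 0.5024
Terminal stock prices: S_uu = 258.3, S_ud = 105, S_dd = 42.69
Terminal payoffs (S − K): max(163.3, 0) = 163.3, max(10, 0) = 10, max(-52.31, 0) = 0
Node u (S = 164.7): V_u = e^(−0.1)·[0.5024·163.2583 + 0.4976·10.0000] = 78.7132
Node d (S = 66.95): V_d = e^(−0.1)·[0.5024·10.0000 + 0.4976·0.0000] = 4.5456
Node 0 (S = 105): V_0 = e^(−0.1)·[0.5024·78.7132 + 0.4976·4.5456] = 37.8265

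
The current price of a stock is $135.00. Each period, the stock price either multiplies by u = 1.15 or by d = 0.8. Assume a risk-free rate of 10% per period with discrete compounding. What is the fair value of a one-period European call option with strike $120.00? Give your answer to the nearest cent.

Risk-neutral probability p = (1 + 0.1 − 0.8)/(1.15 − 0.8) = 0.3000/0.3500 = 0.8571
Terminal stock prices: S_u = 155.2, S_d = 108
Terminal payoffs (S − K): max(35.25, 0) = 35.25, max(-12, 0) = 0
Node 0 (S = 135): V_0 = 1/1.1·[0.8571·35.2500 + 0.1429·0.0000] = 27.4675

$27.47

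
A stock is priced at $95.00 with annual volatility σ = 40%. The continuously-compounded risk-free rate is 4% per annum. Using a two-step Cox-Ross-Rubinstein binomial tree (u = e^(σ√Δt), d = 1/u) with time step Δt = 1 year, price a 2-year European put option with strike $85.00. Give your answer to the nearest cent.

$11.77

CRR parameters: u = e^(σ√Δt) = e^(0.4·√1) = 1.4918, d = 1/u = 0.6703
Per-period rate: rΔt = 0.04·1 = 0.04, so R = e^0.04 = 1.0408
Risk-neutral probability p = (e^0.04 − 0.6703)/(1.4918 − 0.6703) = 0.3705/0.8215 = 0.4510
Terminal stock prices: S_uu = 211.4, S_ud = 95, S_dd = 42.69
Terminal payoffs (K − S): max(-126.4, 0) = 0, max(-10, 0) = 0, max(42.31, 0) = 42.31
Node u (S = 141.7): V_u = e^(−0.04)·[0.4510·0.0000 + 0.5490·0.0000] = 0.0000
Node d (S = 63.68): V_d = e^(−0.04)·[0.4510·0.0000 + 0.5490·42.3137] = 22.3198
Node 0 (S = 95): V_0 = e^(−0.04)·[0.4510·0.0000 + 0.5490·22.3198] = 11.7733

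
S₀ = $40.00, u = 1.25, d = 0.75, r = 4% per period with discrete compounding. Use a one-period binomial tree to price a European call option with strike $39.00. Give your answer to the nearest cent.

$6.13

Risk-neutral probability p = (1 + 0.04 − 0.75)/(1.25 − 0.75) = 0.2900/0.5000 = 0.5800
Terminal stock prices: S_u = 50, S_d = 30
Terminal payoffs (S − K): max(11, 0) = 11, max(-9, 0) = 0
Node 0 (S = 40): V_0 = 1/1.04·[0.5800·11.0000 + 0.4200·0.0000] = 6.1346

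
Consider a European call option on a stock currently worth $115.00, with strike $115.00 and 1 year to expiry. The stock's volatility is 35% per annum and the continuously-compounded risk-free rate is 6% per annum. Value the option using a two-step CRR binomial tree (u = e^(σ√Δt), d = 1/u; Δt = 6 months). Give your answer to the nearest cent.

CRR parameters: u = e^(σ√Δt) = e^(0.35·√0.5) = 1.2808, d = 1/u = 0.7808
Per-period rate: rΔt = 0.06·0.5 = 0.03, so R = e^0.03 = 1.0305
Risk-neutral probability p = (e^0.03 − 0.7808)/(1.2808 − 0.7808) = 0.2497/0.5000 = 0.4993
Terminal stock prices: S_uu = 188.7, S_ud = 115, S_dd = 70.1
Terminal payoffs (S − K): max(73.65, 0) = 73.65, max(0, 0) = 0, max(-44.9, 0) = 0
Node u (S = 147.3): V_u = e^(−0.03)·[0.4993·73.6525 + 0.5007·0.0000] = 35.6911
Node d (S = 89.79): V_d = e^(−0.03)·[0.4993·0.0000 + 0.5007·0.0000] = 0.0000
Node 0 (S = 115): V_0 = e^(−0.03)·[0.4993·35.6911 + 0.5007·0.0000] = 17.2955

$17.30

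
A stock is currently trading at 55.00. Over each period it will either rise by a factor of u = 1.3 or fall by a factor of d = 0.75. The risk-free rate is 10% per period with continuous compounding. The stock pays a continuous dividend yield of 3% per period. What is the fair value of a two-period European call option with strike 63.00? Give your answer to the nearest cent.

Per-period risk-free factor R = e^0.1 = 1.1052; dividend-adjusted growth = e^(0.1−0.03) = 1.0725.
Risk-neutral probability p = (1.0725 − 0.75)/(1.3 − 0.75) = 0.3225/0.5500 = 0.5864
Terminal stock prices: S_uu = 92.95, S_ud = 53.62, S_dd = 30.94
Terminal payoffs (S − K): max(29.95, 0) = 29.95, max(-9.375, 0) = 0, max(-32.06, 0) = 0
Node u (S = 71.5): V_u = e^(−0.1)·[0.5864·29.9500 + 0.4136·0.0000] = 15.8908
Node d (S = 41.25): V_d = e^(−0.1)·[0.5864·0.0000 + 0.4136·0.0000] = 0.0000
Node 0 (S = 55): V_0 = e^(−0.1)·[0.5864·15.8908 + 0.4136·0.0000] = 8.4313

8.43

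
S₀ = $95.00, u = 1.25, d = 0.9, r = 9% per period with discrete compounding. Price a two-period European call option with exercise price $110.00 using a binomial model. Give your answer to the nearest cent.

$9.53

Risk-neutral probability p = (1 + 0.09 − 0.9)/(1.25 − 0.9) = 0.1900/0.3500 = 0.5429
Terminal stock prices: S_uu = 148.4, S_ud = 106.9, S_dd = 76.95
Terminal payoffs (S − K): max(38.44, 0) = 38.44, max(-3.125, 0) = 0, max(-33.05, 0) = 0
Node u (S = 118.8): V_u = 1/1.09·[0.5429·38.4375 + 0.4571·0.0000] = 19.1432
Node d (S = 85.5): V_d = 1/1.09·[0.5429·0.0000 + 0.4571·0.0000] = 0.0000
Node 0 (S = 95): V_0 = 1/1.09·[0.5429·19.1432 + 0.4571·0.0000] = 9.5340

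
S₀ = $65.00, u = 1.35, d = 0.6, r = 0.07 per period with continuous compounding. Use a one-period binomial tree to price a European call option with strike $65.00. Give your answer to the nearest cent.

Risk-neutral probability p = (e^0.07 − 0.6)/(1.35 − 0.6) = 0.4725/0.7500 = 0.6300
Terminal stock prices: S_u = 87.75, S_d = 39
Terminal payoffs (S − K): max(22.75, 0) = 22.75, max(-26, 0) = 0
Node 0 (S = 65): V_0 = e^(−0.07)·[0.6300·22.7500 + 0.3700·0.0000] = 13.3638

$13.36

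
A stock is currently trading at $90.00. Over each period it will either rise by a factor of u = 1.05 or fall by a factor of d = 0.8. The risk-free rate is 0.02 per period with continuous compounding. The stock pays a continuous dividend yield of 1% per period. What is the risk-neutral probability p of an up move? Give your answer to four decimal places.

p = 0.8402

Per-period risk-free factor R = e^0.02 = 1.0202; dividend-adjusted growth = e^(0.02−0.01) = 1.0101.
Risk-neutral probability p = (1.0101 − 0.8)/(1.05 − 0.8) = 0.2101/0.2500 = 0.8402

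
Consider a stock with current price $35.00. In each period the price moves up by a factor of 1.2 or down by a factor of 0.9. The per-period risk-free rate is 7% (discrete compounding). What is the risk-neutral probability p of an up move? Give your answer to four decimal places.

Risk-neutral probability p = (1 + 0.07 − 0.9)/(1.2 − 0.9) = 0.1700/0.3000 = 0.5667

p = 0.5667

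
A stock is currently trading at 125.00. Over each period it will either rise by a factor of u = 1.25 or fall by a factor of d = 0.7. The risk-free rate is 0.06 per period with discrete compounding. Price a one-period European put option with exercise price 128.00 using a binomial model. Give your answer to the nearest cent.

Risk-neutral probability p = (1 + 0.06 − 0.7)/(1.25 − 0.7) = 0.3600/0.5500 = 0.6545
Terminal stock prices: S_u = 156.2, S_d = 87.5
Terminal payoffs (K − S): max(-28.25, 0) = 0, max(40.5, 0) = 40.5
Node 0 (S = 125): V_0 = 1/1.06·[0.6545·0.0000 + 0.3455·40.5000] = 13.1990

13.20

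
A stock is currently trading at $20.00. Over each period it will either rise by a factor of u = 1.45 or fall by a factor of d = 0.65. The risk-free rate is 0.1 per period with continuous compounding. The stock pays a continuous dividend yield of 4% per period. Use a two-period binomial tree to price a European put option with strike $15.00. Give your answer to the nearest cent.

$1.26

Per-period risk-free factor R = e^0.1 = 1.1052; dividend-adjusted growth = e^(0.1−0.04) = 1.0618.
Risk-neutral probability p = (1.0618 − 0.65)/(1.45 − 0.65) = 0.4118/0.8000 = 0.5148
Terminal stock prices: S_uu = 42.05, S_ud = 18.85, S_dd = 8.45
Terminal payoffs (K − S): max(-27.05, 0) = 0, max(-3.85, 0) = 0, max(6.55, 0) = 6.55
Node u (S = 29): V_u = e^(−0.1)·[0.5148·0.0000 + 0.4852·0.0000] = 0.0000
Node d (S = 13): V_d = e^(−0.1)·[0.5148·0.0000 + 0.4852·6.5500] = 2.8757
Node 0 (S = 20): V_0 = e^(−0.1)·[0.5148·0.0000 + 0.4852·2.8757] = 1.2625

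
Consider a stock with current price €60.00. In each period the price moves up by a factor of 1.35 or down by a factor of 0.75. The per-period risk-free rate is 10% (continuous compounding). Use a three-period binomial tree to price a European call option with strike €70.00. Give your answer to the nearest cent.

Risk-neutral probability p = (e^0.1 − 0.75)/(1.35 − 0.75) = 0.3552/0.6000 = 0.5920
Terminal stock prices: S_uuu = 147.6, S_uud = 82.01, S_udd = 45.56, S_ddd = 25.31
Terminal payoffs (S − K): max(77.62, 0) = 77.62, max(12.01, 0) = 12.01, max(-24.44, 0) = 0, max(-44.69, 0) = 0
Node uu (S = 109.4): V_uu = e^(−0.1)·[0.5920·77.6225 + 0.4080·12.0125] = 46.0114
Node ud (S = 60.75): V_ud = e^(−0.1)·[0.5920·12.0125 + 0.4080·0.0000] = 6.4341
Node dd (S = 33.75): V_dd = e^(−0.1)·[0.5920·0.0000 + 0.4080·0.0000] = 0.0000
Node u (S = 81): V_u = e^(−0.1)·[0.5920·46.0114 + 0.4080·6.4341] = 27.0202
Node d (S = 45): V_d = e^(−0.1)·[0.5920·6.4341 + 0.4080·0.0000] = 3.4463
Node 0 (S = 60): V_0 = e^(−0.1)·[0.5920·27.0202 + 0.4080·3.4463] = 15.7450

€15.74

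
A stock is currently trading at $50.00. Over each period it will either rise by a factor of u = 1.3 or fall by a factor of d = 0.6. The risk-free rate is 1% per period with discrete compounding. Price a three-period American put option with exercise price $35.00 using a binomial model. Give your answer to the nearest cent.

Risk-neutral probability p = (1 + 0.01 − 0.6)/(1.3 − 0.6) = 0.4100/0.7000 = 0.5857
Terminal stock prices: S_uuu = 109.9, S_uud = 50.7, S_udd = 23.4, S_ddd = 10.8
Terminal payoffs (K − S): max(-74.85, 0) = 0, max(-15.7, 0) = 0, max(11.6, 0) = 11.6, max(24.2, 0) = 24.2
Node uu (S = 84.5): continuation = 1/1.01·[0.5857·0.0000 + 0.4143·0.0000] = 0.0000; exercise value = 0.0000 ≤ continuation, so V_uu = 0.0000
Node ud (S = 39): continuation = 1/1.01·[0.5857·0.0000 + 0.4143·11.6000] = 4.7581; exercise value = 0.0000 ≤ continuation, so V_ud = 4.7581
Node dd (S = 18): continuation = 1/1.01·[0.5857·11.6000 + 0.4143·24.2000] = 16.6535; exercise value = 17.0000 > continuation, so V_dd = 17.0000 (exercise)
Node u (S = 65): continuation = 1/1.01·[0.5857·0.0000 + 0.4143·4.7581] = 1.9517; exercise value = 0.0000 ≤ continuation, so V_u = 1.9517
Node d (S = 30): continuation = 1/1.01·[0.5857·4.7581 + 0.4143·17.0000] = 9.7324; exercise value = 5.0000 ≤ continuation, so V_d = 9.7324
Node 0 (S = 50): continuation = 1/1.01·[0.5857·1.9517 + 0.4143·9.7324] = 5.1239; exercise value = 0.0000 ≤ continuation, so V_0 = 5.1239

$5.12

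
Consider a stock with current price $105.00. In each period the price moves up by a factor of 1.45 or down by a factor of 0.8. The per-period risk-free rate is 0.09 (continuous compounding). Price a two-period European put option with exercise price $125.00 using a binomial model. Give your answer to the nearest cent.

$15.79

Risk-neutral probability p = (e^0.09 − 0.8)/(1.45 − 0.8) = 0.2942/0.6500 = 0.4526
Terminal stock prices: S_uu = 220.8, S_ud = 121.8, S_dd = 67.2
Terminal payoffs (K − S): max(-95.76, 0) = 0, max(3.2, 0) = 3.2, max(57.8, 0) = 57.8
Node u (S = 152.2): V_u = e^(−0.09)·[0.4526·0.0000 + 0.5474·3.2000] = 1.6010
Node d (S = 84): V_d = e^(−0.09)·[0.4526·3.2000 + 0.5474·57.8000] = 30.2414
Node 0 (S = 105): V_0 = e^(−0.09)·[0.4526·1.6010 + 0.5474·30.2414] = 15.7922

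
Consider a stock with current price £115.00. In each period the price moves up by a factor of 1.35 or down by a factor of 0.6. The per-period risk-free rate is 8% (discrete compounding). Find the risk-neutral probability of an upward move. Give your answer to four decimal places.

p = 0.6400

Risk-neutral probability p = (1 + 0.08 − 0.6)/(1.35 − 0.6) = 0.4800/0.7500 = 0.6400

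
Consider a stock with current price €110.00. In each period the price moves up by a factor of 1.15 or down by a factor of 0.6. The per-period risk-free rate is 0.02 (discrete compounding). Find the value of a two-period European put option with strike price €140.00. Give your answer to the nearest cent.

Risk-neutral probability p = (1 + 0.02 − 0.6)/(1.15 − 0.6) = 0.4200/0.5500 = 0.7636
Terminal stock prices: S_uu = 145.5, S_ud = 75.9, S_dd = 39.6
Terminal payoffs (K − S): max(-5.475, 0) = 0, max(64.1, 0) = 64.1, max(100.4, 0) = 100.4
Node u (S = 126.5): V_u = 1/1.02·[0.7636·0.0000 + 0.2364·64.1000] = 14.8538
Node d (S = 66): V_d = 1/1.02·[0.7636·64.1000 + 0.2364·100.4000] = 71.2549
Node 0 (S = 110): V_0 = 1/1.02·[0.7636·14.8538 + 0.2364·71.2549] = 27.6323

€27.63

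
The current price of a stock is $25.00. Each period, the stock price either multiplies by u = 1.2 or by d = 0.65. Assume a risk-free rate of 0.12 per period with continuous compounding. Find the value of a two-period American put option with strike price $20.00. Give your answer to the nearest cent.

$0.48

Risk-neutral probability p = (e^0.12 − 0.65)/(1.2 − 0.65) = 0.4775/0.5500 = 0.8682
Terminal stock prices: S_uu = 36, S_ud = 19.5, S_dd = 10.56
Terminal payoffs (K − S): max(-16, 0) = 0, max(0.5, 0) = 0.5, max(9.437, 0) = 9.437
Node u (S = 30): continuation = e^(−0.12)·[0.8682·0.0000 + 0.1318·0.5000] = 0.0585; exercise value = 0.0000 ≤ continuation, so V_u = 0.0585
Node d (S = 16.25): continuation = e^(−0.12)·[0.8682·0.5000 + 0.1318·9.4375] = 1.4884; exercise value = 3.7500 > continuation, so V_d = 3.7500 (exercise)
Node 0 (S = 25): continuation = e^(−0.12)·[0.8682·0.0585 + 0.1318·3.7500] = 0.4835; exercise value = 0.0000 ≤ continuation, so V_0 = 0.4835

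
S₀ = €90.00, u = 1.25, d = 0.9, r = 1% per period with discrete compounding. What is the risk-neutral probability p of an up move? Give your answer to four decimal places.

Risk-neutral probability p = (1 + 0.01 − 0.9)/(1.25 − 0.9) = 0.1100/0.3500 = 0.3143

p = 0.3143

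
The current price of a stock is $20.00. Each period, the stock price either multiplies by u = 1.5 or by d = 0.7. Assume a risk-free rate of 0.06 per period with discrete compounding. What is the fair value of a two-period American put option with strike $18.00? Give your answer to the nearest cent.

$2.21

Risk-neutral probability p = (1 + 0.06 − 0.7)/(1.5 − 0.7) = 0.3600/0.8000 = 0.4500
Terminal stock prices: S_uu = 45, S_ud = 21, S_dd = 9.8
Terminal payoffs (K − S): max(-27, 0) = 0, max(-3, 0) = 0, max(8.2, 0) = 8.2
Node u (S = 30): continuation = 1/1.06·[0.4500·0.0000 + 0.5500·0.0000] = 0.0000; exercise value = 0.0000 ≤ continuation, so V_u = 0.0000
Node d (S = 14): continuation = 1/1.06·[0.4500·0.0000 + 0.5500·8.2000] = 4.2547; exercise value = 4.0000 ≤ continuation, so V_d = 4.2547
Node 0 (S = 20): continuation = 1/1.06·[0.4500·0.0000 + 0.5500·4.2547] = 2.2076; exercise value = 0.0000 ≤ continuation, so V_0 = 2.2076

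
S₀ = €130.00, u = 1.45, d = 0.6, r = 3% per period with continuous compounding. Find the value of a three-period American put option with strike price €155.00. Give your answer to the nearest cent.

Risk-neutral probability p = (e^0.03 − 0.6)/(1.45 − 0.6) = 0.4305/0.8500 = 0.5064
Terminal stock prices: S_uuu = 396.3, S_uud = 164, S_udd = 67.86, S_ddd = 28.08
Terminal payoffs (K − S): max(-241.3, 0) = 0, max(-8.995, 0) = 0, max(87.14, 0) = 87.14, max(126.9, 0) = 126.9
Node uu (S = 273.3): continuation = e^(−0.03)·[0.5064·0.0000 + 0.4936·0.0000] = 0.0000; exercise value = 0.0000 ≤ continuation, so V_uu = 0.0000
Node ud (S = 113.1): continuation = e^(−0.03)·[0.5064·0.0000 + 0.4936·87.1400] = 41.7397; exercise value = 41.9000 > continuation, so V_ud = 41.9000 (exercise)
Node dd (S = 46.8): continuation = e^(−0.03)·[0.5064·87.1400 + 0.4936·126.9200] = 103.6191; exercise value = 108.2000 > continuation, so V_dd = 108.2000 (exercise)
Node u (S = 188.5): continuation = e^(−0.03)·[0.5064·0.0000 + 0.4936·41.9000] = 20.0699; exercise value = 0.0000 ≤ continuation, so V_u = 20.0699
Node d (S = 78): continuation = e^(−0.03)·[0.5064·41.9000 + 0.4936·108.2000] = 72.4191; exercise value = 77.0000 > continuation, so V_d = 77.0000 (exercise)
Node 0 (S = 130): continuation = e^(−0.03)·[0.5064·20.0699 + 0.4936·77.0000] = 46.7460; exercise value = 25.0000 ≤ continuation, so V_0 = 46.7460

€46.75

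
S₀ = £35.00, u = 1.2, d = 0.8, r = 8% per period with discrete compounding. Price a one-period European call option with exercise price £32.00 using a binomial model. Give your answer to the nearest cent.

Risk-neutral probability p = (1 + 0.08 − 0.8)/(1.2 − 0.8) = 0.2800/0.4000 = 0.7000
Terminal stock prices: S_u = 42, S_d = 28
Terminal payoffs (S − K): max(10, 0) = 10, max(-4, 0) = 0
Node 0 (S = 35): V_0 = 1/1.08·[0.7000·10.0000 + 0.3000·0.0000] = 6.4815

£6.48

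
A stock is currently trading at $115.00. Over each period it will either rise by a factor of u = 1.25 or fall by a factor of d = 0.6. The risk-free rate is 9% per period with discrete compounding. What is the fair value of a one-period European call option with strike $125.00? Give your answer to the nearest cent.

$12.97

Risk-neutral probability p = (1 + 0.09 − 0.6)/(1.25 − 0.6) = 0.4900/0.6500 = 0.7538
Terminal stock prices: S_u = 143.8, S_d = 69
Terminal payoffs (S − K): max(18.75, 0) = 18.75, max(-56, 0) = 0
Node 0 (S = 115): V_0 = 1/1.09·[0.7538·18.7500 + 0.2462·0.0000] = 12.9675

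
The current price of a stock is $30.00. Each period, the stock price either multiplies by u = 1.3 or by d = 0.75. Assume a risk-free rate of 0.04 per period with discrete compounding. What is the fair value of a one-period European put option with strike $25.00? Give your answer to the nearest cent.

Risk-neutral probability p = (1 + 0.04 − 0.75)/(1.3 − 0.75) = 0.2900/0.5500 = 0.5273
Terminal stock prices: S_u = 39, S_d = 22.5
Terminal payoffs (K − S): max(-14, 0) = 0, max(2.5, 0) = 2.5
Node 0 (S = 30): V_0 = 1/1.04·[0.5273·0.0000 + 0.4727·2.5000] = 1.1364

$1.14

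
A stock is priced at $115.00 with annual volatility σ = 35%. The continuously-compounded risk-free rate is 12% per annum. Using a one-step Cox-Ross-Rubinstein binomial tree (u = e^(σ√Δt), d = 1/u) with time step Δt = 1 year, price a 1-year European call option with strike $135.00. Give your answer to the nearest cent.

CRR parameters: u = e^(σ√Δt) = e^(0.35·√1) = 1.4191, d = 1/u = 0.7047
Per-period rate: rΔt = 0.12·1 = 0.12, so R = e^0.12 = 1.1275
Risk-neutral probability p = (e^0.12 − 0.7047)/(1.4191 − 0.7047) = 0.4228/0.7144 = 0.5919
Terminal stock prices: S_u = 163.2, S_d = 81.04
Terminal payoffs (S − K): max(28.19, 0) = 28.19, max(-53.96, 0) = 0
Node 0 (S = 115): V_0 = e^(−0.12)·[0.5919·28.1928 + 0.4081·0.0000] = 14.7992

$14.80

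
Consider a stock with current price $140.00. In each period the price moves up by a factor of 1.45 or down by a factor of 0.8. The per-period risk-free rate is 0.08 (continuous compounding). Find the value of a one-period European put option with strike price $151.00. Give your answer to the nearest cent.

Risk-neutral probability p = (e^0.08 − 0.8)/(1.45 − 0.8) = 0.2833/0.6500 = 0.4358
Terminal stock prices: S_u = 203, S_d = 112
Terminal payoffs (K − S): max(-52, 0) = 0, max(39, 0) = 39
Node 0 (S = 140): V_0 = e^(−0.08)·[0.4358·0.0000 + 0.5642·39.0000] = 20.3111

$20.31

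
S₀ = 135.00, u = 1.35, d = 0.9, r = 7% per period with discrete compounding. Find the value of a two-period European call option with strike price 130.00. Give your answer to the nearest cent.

28.44

Risk-neutral probability p = (1 + 0.07 − 0.9)/(1.35 − 0.9) = 0.1700/0.4500 = 0.3778
Terminal stock prices: S_uu = 246, S_ud = 164, S_dd = 109.4
Terminal payoffs (S − K): max(116, 0) = 116, max(34.03, 0) = 34.03, max(-20.65, 0) = 0
Node u (S = 182.2): V_u = 1/1.07·[0.3778·116.0375 + 0.6222·34.0250] = 60.7547
Node d (S = 121.5): V_d = 1/1.07·[0.3778·34.0250 + 0.6222·0.0000] = 12.0130
Node 0 (S = 135): V_0 = 1/1.07·[0.3778·60.7547 + 0.6222·12.0130] = 28.4360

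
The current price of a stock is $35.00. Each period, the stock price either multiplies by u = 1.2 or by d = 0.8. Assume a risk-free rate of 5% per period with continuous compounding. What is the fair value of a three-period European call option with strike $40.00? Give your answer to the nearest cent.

Risk-neutral probability p = (e^0.05 − 0.8)/(1.2 − 0.8) = 0.2513/0.4000 = 0.6282
Terminal stock prices: S_uuu = 60.48, S_uud = 40.32, S_udd = 26.88, S_ddd = 17.92
Terminal payoffs (S − K): max(20.48, 0) = 20.48, max(0.32, 0) = 0.32, max(-13.12, 0) = 0, max(-22.08, 0) = 0
Node uu (S = 50.4): V_uu = e^(−0.05)·[0.6282·20.4800 + 0.3718·0.3200] = 12.3508
Node ud (S = 33.6): V_ud = e^(−0.05)·[0.6282·0.3200 + 0.3718·0.0000] = 0.1912
Node dd (S = 22.4): V_dd = e^(−0.05)·[0.6282·0.0000 + 0.3718·0.0000] = 0.0000
Node u (S = 42): V_u = e^(−0.05)·[0.6282·12.3508 + 0.3718·0.1912] = 7.4478
Node d (S = 28): V_d = e^(−0.05)·[0.6282·0.1912 + 0.3718·0.0000] = 0.1143
Node 0 (S = 35): V_0 = e^(−0.05)·[0.6282·7.4478 + 0.3718·0.1143] = 4.4908

$4.49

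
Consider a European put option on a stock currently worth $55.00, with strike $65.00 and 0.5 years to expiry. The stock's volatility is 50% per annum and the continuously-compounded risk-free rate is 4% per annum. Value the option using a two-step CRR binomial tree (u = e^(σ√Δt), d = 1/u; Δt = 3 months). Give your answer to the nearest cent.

CRR parameters: u = e^(σ√Δt) = e^(0.5·√0.25) = 1.2840, d = 1/u = 0.7788
Per-period rate: rΔt = 0.04·0.25 = 0.01, so R = e^0.01 = 1.0101
Risk-neutral probability p = (e^0.01 − 0.7788)/(1.2840 − 0.7788) = 0.2312/0.5052 = 0.4577
Terminal stock prices: S_uu = 90.68, S_ud = 55, S_dd = 33.36
Terminal payoffs (K − S): max(-25.68, 0) = 0, max(10, 0) = 10, max(31.64, 0) = 31.64
Node u (S = 70.62): V_u = e^(−0.01)·[0.4577·0.0000 + 0.5423·10.0000] = 5.3689
Node d (S = 42.83): V_d = e^(−0.01)·[0.4577·10.0000 + 0.5423·31.6408] = 21.5192
Node 0 (S = 55): V_0 = e^(−0.01)·[0.4577·5.3689 + 0.5423·21.5192] = 13.9864

$13.99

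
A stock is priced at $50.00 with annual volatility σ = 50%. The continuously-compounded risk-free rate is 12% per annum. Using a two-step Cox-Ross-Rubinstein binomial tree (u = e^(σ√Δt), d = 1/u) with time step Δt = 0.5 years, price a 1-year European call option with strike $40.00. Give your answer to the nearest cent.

$17.95

CRR parameters: u = e^(σ√Δt) = e^(0.5·√0.5) = 1.4241, d = 1/u = 0.7022
Per-period rate: rΔt = 0.12·0.5 = 0.06, so R = e^0.06 = 1.0618
Risk-neutral probability p = (e^0.06 − 0.7022)/(1.4241 − 0.7022) = 0.3596/0.7219 = 0.4982
Terminal stock prices: S_uu = 101.4, S_ud = 50, S_dd = 24.65
Terminal payoffs (S − K): max(61.41, 0) = 61.41, max(10, 0) = 10, max(-15.35, 0) = 0
Node u (S = 71.21): V_u = e^(−0.06)·[0.4982·61.4057 + 0.5018·10.0000] = 33.5354
Node d (S = 35.11): V_d = e^(−0.06)·[0.4982·10.0000 + 0.5018·0.0000] = 4.6916
Node 0 (S = 50): V_0 = e^(−0.06)·[0.4982·33.5354 + 0.5018·4.6916] = 17.9509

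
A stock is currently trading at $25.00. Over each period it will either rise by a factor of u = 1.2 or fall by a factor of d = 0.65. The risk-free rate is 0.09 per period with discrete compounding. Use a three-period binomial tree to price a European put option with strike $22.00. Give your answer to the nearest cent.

$0.78

Risk-neutral probability p = (1 + 0.09 − 0.65)/(1.2 − 0.65) = 0.4400/0.5500 = 0.8000
Terminal stock prices: S_uuu = 43.2, S_uud = 23.4, S_udd = 12.68, S_ddd = 6.866
Terminal payoffs (K − S): max(-21.2, 0) = 0, max(-1.4, 0) = 0, max(9.325, 0) = 9.325, max(15.13, 0) = 15.13
Node uu (S = 36): V_uu = 1/1.09·[0.8000·0.0000 + 0.2000·0.0000] = 0.0000
Node ud (S = 19.5): V_ud = 1/1.09·[0.8000·0.0000 + 0.2000·9.3250] = 1.7110
Node dd (S = 10.56): V_dd = 1/1.09·[0.8000·9.3250 + 0.2000·15.1344] = 9.6210
Node u (S = 30): V_u = 1/1.09·[0.8000·0.0000 + 0.2000·1.7110] = 0.3139
Node d (S = 16.25): V_d = 1/1.09·[0.8000·1.7110 + 0.2000·9.6210] = 3.0211
Node 0 (S = 25): V_0 = 1/1.09·[0.8000·0.3139 + 0.2000·3.0211] = 0.7848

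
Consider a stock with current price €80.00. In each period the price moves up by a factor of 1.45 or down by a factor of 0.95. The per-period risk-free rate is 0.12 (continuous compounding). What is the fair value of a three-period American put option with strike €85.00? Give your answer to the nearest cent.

Risk-neutral probability p = (e^0.12 − 0.95)/(1.45 − 0.95) = 0.1775/0.5000 = 0.3550
Terminal stock prices: S_uuu = 243.9, S_uud = 159.8, S_udd = 104.7, S_ddd = 68.59
Terminal payoffs (K − S): max(-158.9, 0) = 0, max(-74.79, 0) = 0, max(-19.69, 0) = 0, max(16.41, 0) = 16.41
Node uu (S = 168.2): continuation = e^(−0.12)·[0.3550·0.0000 + 0.6450·0.0000] = 0.0000; exercise value = 0.0000 ≤ continuation, so V_uu = 0.0000
Node ud (S = 110.2): continuation = e^(−0.12)·[0.3550·0.0000 + 0.6450·0.0000] = 0.0000; exercise value = 0.0000 ≤ continuation, so V_ud = 0.0000
Node dd (S = 72.2): continuation = e^(−0.12)·[0.3550·0.0000 + 0.6450·16.4100] = 9.3877; exercise value = 12.8000 > continuation, so V_dd = 12.8000 (exercise)
Node u (S = 116): continuation = e^(−0.12)·[0.3550·0.0000 + 0.6450·0.0000] = 0.0000; exercise value = 0.0000 ≤ continuation, so V_u = 0.0000
Node d (S = 76): continuation = e^(−0.12)·[0.3550·0.0000 + 0.6450·12.8000] = 7.3225; exercise value = 9.0000 > continuation, so V_d = 9.0000 (exercise)
Node 0 (S = 80): continuation = e^(−0.12)·[0.3550·0.0000 + 0.6450·9.0000] = 5.1486; exercise value = 5.0000 ≤ continuation, so V_0 = 5.1486

€5.15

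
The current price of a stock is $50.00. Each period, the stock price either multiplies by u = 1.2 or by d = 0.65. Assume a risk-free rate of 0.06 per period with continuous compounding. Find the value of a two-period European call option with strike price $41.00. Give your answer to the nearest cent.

$15.42

Risk-neutral probability p = (e^0.06 − 0.65)/(1.2 − 0.65) = 0.4118/0.5500 = 0.7488
Terminal stock prices: S_uu = 72, S_ud = 39, S_dd = 21.13
Terminal payoffs (S − K): max(31, 0) = 31, max(-2, 0) = 0, max(-19.87, 0) = 0
Node u (S = 60): V_u = e^(−0.06)·[0.7488·31.0000 + 0.2512·0.0000] = 21.8608
Node d (S = 32.5): V_d = e^(−0.06)·[0.7488·0.0000 + 0.2512·0.0000] = 0.0000
Node 0 (S = 50): V_0 = e^(−0.06)·[0.7488·21.8608 + 0.2512·0.0000] = 15.4160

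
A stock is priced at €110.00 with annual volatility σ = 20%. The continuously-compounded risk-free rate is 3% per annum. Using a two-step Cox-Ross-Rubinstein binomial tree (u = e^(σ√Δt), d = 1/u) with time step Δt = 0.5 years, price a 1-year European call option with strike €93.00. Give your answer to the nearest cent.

CRR parameters: u = e^(σ√Δt) = e^(0.2·√0.5) = 1.1519, d = 1/u = 0.8681
Per-period rate: rΔt = 0.03·0.5 = 0.015, so R = e^0.015 = 1.0151
Risk-neutral probability p = (e^0.015 − 0.8681)/(1.1519 − 0.8681) = 0.1470/0.2838 = 0.5180
Terminal stock prices: S_uu = 146, S_ud = 110, S_dd = 82.9
Terminal payoffs (S − K): max(52.96, 0) = 52.96, max(17, 0) = 17, max(-10.1, 0) = 0
Node u (S = 126.7): V_u = e^(−0.015)·[0.5180·52.9586 + 0.4820·17.0000] = 35.0947
Node d (S = 95.49): V_d = e^(−0.015)·[0.5180·17.0000 + 0.4820·0.0000] = 8.6742
Node 0 (S = 110): V_0 = e^(−0.015)·[0.5180·35.0947 + 0.4820·8.6742] = 22.0260

€22.03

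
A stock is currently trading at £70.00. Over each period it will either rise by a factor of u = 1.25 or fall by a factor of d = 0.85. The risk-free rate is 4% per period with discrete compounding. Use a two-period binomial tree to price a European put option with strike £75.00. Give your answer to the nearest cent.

Risk-neutral probability p = (1 + 0.04 − 0.85)/(1.25 − 0.85) = 0.1900/0.4000 = 0.4750
Terminal stock prices: S_uu = 109.4, S_ud = 74.38, S_dd = 50.57
Terminal payoffs (K − S): max(-34.38, 0) = 0, max(0.625, 0) = 0.625, max(24.43, 0) = 24.43
Node u (S = 87.5): V_u = 1/1.04·[0.4750·0.0000 + 0.5250·0.6250] = 0.3155
Node d (S = 59.5): V_d = 1/1.04·[0.4750·0.6250 + 0.5250·24.4250] = 12.6154
Node 0 (S = 70): V_0 = 1/1.04·[0.4750·0.3155 + 0.5250·12.6154] = 6.5124

£6.51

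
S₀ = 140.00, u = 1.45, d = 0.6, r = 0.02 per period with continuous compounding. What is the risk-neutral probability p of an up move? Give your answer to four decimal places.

Risk-neutral probability p = (e^0.02 − 0.6)/(1.45 − 0.6) = 0.4202/0.8500 = 0.4944

p = 0.4944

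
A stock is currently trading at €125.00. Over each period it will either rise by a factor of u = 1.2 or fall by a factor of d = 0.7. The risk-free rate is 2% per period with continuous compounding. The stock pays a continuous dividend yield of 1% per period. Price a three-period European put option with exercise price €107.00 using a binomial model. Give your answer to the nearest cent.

Per-period risk-free factor R = e^0.02 = 1.0202; dividend-adjusted growth = e^(0.02−0.01) = 1.0101.
Risk-neutral probability p = (1.0101 − 0.7)/(1.2 − 0.7) = 0.3101/0.5000 = 0.6201
Terminal stock prices: S_uuu = 216, S_uud = 126, S_udd = 73.5, S_ddd = 42.87
Terminal payoffs (K − S): max(-109, 0) = 0, max(-19, 0) = 0, max(33.5, 0) = 33.5, max(64.12, 0) = 64.12
Node uu (S = 180): V_uu = e^(−0.02)·[0.6201·0.0000 + 0.3799·0.0000] = 0.0000
Node ud (S = 105): V_ud = e^(−0.02)·[0.6201·0.0000 + 0.3799·33.5000] = 12.4746
Node dd (S = 61.25): V_dd = e^(−0.02)·[0.6201·33.5000 + 0.3799·64.1250] = 44.2407
Node u (S = 150): V_u = e^(−0.02)·[0.6201·0.0000 + 0.3799·12.4746] = 4.6453
Node d (S = 87.5): V_d = e^(−0.02)·[0.6201·12.4746 + 0.3799·44.2407] = 24.0566
Node 0 (S = 125): V_0 = e^(−0.02)·[0.6201·4.6453 + 0.3799·24.0566] = 11.7816

€11.78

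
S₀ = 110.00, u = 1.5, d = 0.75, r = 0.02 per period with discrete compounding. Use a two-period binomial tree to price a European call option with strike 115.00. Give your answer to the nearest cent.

20.38

Risk-neutral probability p = (1 + 0.02 − 0.75)/(1.5 − 0.75) = 0.2700/0.7500 = 0.3600
Terminal stock prices: S_uu = 247.5, S_ud = 123.8, S_dd = 61.88
Terminal payoffs (S − K): max(132.5, 0) = 132.5, max(8.75, 0) = 8.75, max(-53.12, 0) = 0
Node u (S = 165): V_u = 1/1.02·[0.3600·132.5000 + 0.6400·8.7500] = 52.2549
Node d (S = 82.5): V_d = 1/1.02·[0.3600·8.7500 + 0.6400·0.0000] = 3.0882
Node 0 (S = 110): V_0 = 1/1.02·[0.3600·52.2549 + 0.6400·3.0882] = 20.3806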